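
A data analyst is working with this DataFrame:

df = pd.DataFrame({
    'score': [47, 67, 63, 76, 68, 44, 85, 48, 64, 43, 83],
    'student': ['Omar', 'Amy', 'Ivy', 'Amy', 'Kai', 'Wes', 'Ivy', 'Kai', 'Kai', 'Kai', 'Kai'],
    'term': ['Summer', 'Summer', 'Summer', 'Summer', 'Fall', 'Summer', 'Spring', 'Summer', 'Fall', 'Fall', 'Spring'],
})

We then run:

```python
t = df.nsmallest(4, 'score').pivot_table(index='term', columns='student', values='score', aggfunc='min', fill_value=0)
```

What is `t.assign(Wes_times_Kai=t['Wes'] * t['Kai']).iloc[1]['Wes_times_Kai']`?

2112

take 4 rows with smallest score:
   score student    term
9     43     Kai    Fall
5     44     Wes  Summer
0     47    Omar  Summer
7     48     Kai  Summer
pivot: rows=term, cols=student, min(score):
student  Kai  Omar  Wes
term                   
Fall      43     0    0
Summer    48    47   44
add column Wes_times_Kai = t['Wes'] * t['Kai']:
student  Kai  Omar  Wes  Wes_times_Kai
term                                  
Fall      43     0    0              0
Summer    48    47   44           2112
Reading off the value at position 1, column 'Wes_times_Kai', we get 2112.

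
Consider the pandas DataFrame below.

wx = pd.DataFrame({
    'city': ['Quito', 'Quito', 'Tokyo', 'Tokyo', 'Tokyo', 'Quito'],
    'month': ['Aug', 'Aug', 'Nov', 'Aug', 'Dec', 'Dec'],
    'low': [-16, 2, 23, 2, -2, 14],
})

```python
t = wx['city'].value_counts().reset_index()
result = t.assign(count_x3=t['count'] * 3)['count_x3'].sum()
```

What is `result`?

value_counts of city:
city
Quito    3
Tokyo    3
Name: count, dtype: int64
reset_index():
    city  count
0  Quito      3
1  Tokyo      3
add column count_x3 = t['count'] * 3:
    city  count  count_x3
0  Quito      3         9
1  Tokyo      3         9

18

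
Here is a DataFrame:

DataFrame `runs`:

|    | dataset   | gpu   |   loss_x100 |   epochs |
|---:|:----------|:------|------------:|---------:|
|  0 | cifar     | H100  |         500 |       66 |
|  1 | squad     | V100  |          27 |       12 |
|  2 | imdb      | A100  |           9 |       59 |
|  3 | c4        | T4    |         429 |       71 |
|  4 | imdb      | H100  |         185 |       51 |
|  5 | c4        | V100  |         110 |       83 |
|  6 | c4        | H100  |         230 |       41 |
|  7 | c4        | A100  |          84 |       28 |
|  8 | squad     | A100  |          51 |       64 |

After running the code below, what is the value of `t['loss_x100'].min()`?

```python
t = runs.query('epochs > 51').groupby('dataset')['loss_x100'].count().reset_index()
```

1

filter rows where epochs > 51:
  dataset   gpu  loss_x100  epochs
0   cifar  H100        500      66
2    imdb  A100          9      59
3      c4    T4        429      71
5      c4  V100        110      83
8   squad  A100         51      64
group by dataset, count of loss_x100:
dataset
c4       2
cifar    1
imdb     1
squad    1
Name: loss_x100, dtype: int64
reset_index():
  dataset  loss_x100
0      c4          2
1   cifar          1
2    imdb          1
3   squad          1
Reading off the min of column 'loss_x100', we get 1.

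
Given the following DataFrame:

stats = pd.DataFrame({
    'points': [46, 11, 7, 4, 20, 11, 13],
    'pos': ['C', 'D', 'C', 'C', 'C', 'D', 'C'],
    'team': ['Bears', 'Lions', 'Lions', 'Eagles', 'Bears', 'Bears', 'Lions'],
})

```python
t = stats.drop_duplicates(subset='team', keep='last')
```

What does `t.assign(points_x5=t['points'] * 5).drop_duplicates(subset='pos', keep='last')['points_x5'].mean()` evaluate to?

60.0

drop duplicate team (keep=last):
   points pos    team
3       4   C  Eagles
5      11   D   Bears
6      13   C   Lions
add column points_x5 = t['points'] * 5:
   points pos    team  points_x5
3       4   C  Eagles         20
5      11   D   Bears         55
6      13   C   Lions         65
drop duplicate pos (keep=last):
   points pos   team  points_x5
5      11   D  Bears         55
6      13   C  Lions         65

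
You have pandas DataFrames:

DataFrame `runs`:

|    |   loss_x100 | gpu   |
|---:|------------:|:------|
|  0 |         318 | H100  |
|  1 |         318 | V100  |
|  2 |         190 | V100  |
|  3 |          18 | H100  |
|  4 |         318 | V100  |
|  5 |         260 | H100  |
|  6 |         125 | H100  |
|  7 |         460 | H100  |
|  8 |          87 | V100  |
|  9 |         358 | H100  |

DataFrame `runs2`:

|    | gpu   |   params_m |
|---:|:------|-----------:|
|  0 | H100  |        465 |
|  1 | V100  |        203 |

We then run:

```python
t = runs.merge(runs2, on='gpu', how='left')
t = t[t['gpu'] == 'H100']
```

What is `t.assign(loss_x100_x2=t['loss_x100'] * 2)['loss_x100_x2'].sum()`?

merge on 'gpu' (how='left') → 10 rows:
   loss_x100   gpu  params_m
0        318  H100       465
1        318  V100       203
2        190  V100       203
3         18  H100       465
4        318  V100       203
5        260  H100       465
6        125  H100       465
7        460  H100       465
8         87  V100       203
9        358  H100       465
filter rows where gpu == 'H100':
   loss_x100   gpu  params_m
0        318  H100       465
3         18  H100       465
5        260  H100       465
6        125  H100       465
7        460  H100       465
9        358  H100       465
add column loss_x100_x2 = t['loss_x100'] * 2:
   loss_x100   gpu  params_m  loss_x100_x2
0        318  H100       465           636
3         18  H100       465            36
5        260  H100       465           520
6        125  H100       465           250
7        460  H100       465           920
9        358  H100       465           716
Finally, sum of column 'loss_x100_x2' = 3078.

3078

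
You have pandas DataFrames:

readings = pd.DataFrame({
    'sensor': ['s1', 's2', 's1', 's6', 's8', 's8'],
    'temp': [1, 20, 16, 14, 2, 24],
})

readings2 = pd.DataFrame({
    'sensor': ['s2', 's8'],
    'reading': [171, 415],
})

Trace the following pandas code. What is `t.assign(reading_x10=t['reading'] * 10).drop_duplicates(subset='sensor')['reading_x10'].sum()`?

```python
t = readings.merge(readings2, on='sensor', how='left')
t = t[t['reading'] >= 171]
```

5860.0

merge on 'sensor' (how='left') → 6 rows:
  sensor  temp  reading
0     s1     1      NaN
1     s2    20    171.0
2     s1    16      NaN
3     s6    14      NaN
4     s8     2    415.0
5     s8    24    415.0
filter rows where reading >= 171:
  sensor  temp  reading
1     s2    20    171.0
4     s8     2    415.0
5     s8    24    415.0
add column reading_x10 = t['reading'] * 10:
  sensor  temp  reading  reading_x10
1     s2    20    171.0       1710.0
4     s8     2    415.0       4150.0
5     s8    24    415.0       4150.0
drop duplicate sensor (keep=first):
  sensor  temp  reading  reading_x10
1     s2    20    171.0       1710.0
4     s8     2    415.0       4150.0
Hence 5860.0.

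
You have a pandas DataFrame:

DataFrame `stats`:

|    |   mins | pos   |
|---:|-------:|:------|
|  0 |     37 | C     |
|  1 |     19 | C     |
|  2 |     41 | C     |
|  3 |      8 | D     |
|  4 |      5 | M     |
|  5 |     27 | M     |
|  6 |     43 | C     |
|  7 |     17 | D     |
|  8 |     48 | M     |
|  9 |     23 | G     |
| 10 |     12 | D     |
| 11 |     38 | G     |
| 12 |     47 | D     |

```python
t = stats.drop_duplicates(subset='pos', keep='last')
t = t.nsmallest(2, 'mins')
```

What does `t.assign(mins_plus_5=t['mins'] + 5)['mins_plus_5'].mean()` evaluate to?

45.5

drop duplicate pos (keep=last):
    mins pos
6     43   C
8     48   M
11    38   G
12    47   D
take 2 rows with smallest mins:
    mins pos
11    38   G
6     43   C
add column mins_plus_5 = t['mins'] + 5:
    mins pos  mins_plus_5
11    38   G           43
6     43   C           48
Reading off the mean of column 'mins_plus_5', we get 45.5.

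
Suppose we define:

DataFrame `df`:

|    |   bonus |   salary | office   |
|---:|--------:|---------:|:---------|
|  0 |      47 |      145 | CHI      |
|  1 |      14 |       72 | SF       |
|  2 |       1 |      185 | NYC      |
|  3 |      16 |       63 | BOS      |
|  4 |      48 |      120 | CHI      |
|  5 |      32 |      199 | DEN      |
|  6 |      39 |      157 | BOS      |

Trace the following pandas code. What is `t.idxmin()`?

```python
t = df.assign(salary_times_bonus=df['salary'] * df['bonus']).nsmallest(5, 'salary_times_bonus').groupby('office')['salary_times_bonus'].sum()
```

add column salary_times_bonus = df['salary'] * df['bonus']:
   bonus  salary office  salary_times_bonus
0     47     145    CHI                6815
1     14      72     SF                1008
2      1     185    NYC                 185
3     16      63    BOS                1008
4     48     120    CHI                5760
5     32     199    DEN                6368
6     39     157    BOS                6123
take 5 rows with smallest salary_times_bonus:
   bonus  salary office  salary_times_bonus
2      1     185    NYC                 185
1     14      72     SF                1008
3     16      63    BOS                1008
4     48     120    CHI                5760
6     39     157    BOS                6123
group by office, sum of salary_times_bonus:
office
BOS    7131
CHI    5760
NYC     185
SF     1008
Name: salary_times_bonus, dtype: int64
Taking the label with the smallest value gives NYC.

NYC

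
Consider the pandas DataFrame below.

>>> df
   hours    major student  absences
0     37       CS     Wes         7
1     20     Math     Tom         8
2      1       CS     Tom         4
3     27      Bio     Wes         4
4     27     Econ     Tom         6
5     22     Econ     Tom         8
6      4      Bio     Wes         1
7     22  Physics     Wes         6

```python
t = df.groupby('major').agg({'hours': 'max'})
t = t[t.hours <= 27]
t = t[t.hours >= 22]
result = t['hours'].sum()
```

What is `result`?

76

group by major, max of hours:
         hours
major         
Bio         27
CS          37
Econ        27
Math        20
Physics     22
filter rows where hours <= 27:
         hours
major         
Bio         27
Econ        27
Math        20
Physics     22
filter rows where hours >= 22:
         hours
major         
Bio         27
Econ        27
Physics     22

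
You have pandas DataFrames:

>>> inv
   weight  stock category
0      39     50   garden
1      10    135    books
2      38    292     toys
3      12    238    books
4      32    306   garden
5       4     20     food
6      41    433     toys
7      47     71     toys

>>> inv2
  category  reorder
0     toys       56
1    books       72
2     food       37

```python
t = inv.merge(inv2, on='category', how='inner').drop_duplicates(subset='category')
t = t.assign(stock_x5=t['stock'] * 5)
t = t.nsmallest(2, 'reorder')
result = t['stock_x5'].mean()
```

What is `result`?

merge on 'category' (how='inner') → 6 rows:
   weight  stock category  reorder
0      10    135    books       72
1      38    292     toys       56
2      12    238    books       72
3       4     20     food       37
4      41    433     toys       56
5      47     71     toys       56
drop duplicate category (keep=first):
   weight  stock category  reorder
0      10    135    books       72
1      38    292     toys       56
3       4     20     food       37
add column stock_x5 = t['stock'] * 5:
   weight  stock category  reorder  stock_x5
0      10    135    books       72       675
1      38    292     toys       56      1460
3       4     20     food       37       100
take 2 rows with smallest reorder:
   weight  stock category  reorder  stock_x5
3       4     20     food       37       100
1      38    292     toys       56      1460

780.0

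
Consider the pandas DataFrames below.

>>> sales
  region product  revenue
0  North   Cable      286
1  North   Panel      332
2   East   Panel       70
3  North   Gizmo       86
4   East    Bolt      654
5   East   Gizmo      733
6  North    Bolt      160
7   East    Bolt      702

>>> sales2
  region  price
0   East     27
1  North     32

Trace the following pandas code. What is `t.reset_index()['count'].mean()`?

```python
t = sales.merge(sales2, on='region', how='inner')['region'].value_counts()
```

merge on 'region' (how='inner') → 8 rows:
  region product  revenue  price
0  North   Cable      286     32
1  North   Panel      332     32
2   East   Panel       70     27
3  North   Gizmo       86     32
4   East    Bolt      654     27
5   East   Gizmo      733     27
6  North    Bolt      160     32
7   East    Bolt      702     27
value_counts of region:
region
North    4
East     4
Name: count, dtype: int64
reset_index():
  region  count
0  North      4
1   East      4
The mean of column 'count' is 4.0.

4.0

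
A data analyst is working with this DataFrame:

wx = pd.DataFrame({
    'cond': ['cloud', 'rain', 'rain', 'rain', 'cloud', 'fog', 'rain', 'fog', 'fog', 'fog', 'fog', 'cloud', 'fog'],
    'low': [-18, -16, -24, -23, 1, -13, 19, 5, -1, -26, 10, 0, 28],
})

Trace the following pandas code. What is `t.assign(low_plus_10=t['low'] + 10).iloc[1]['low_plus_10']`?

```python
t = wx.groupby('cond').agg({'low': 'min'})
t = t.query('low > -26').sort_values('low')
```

group by cond, min of low:
       low
cond      
cloud  -18
fog    -26
rain   -24
filter rows where low > -26:
       low
cond      
cloud  -18
rain   -24
sort by low:
       low
cond      
rain   -24
cloud  -18
add column low_plus_10 = t['low'] + 10:
       low  low_plus_10
cond                   
rain   -24          -14
cloud  -18           -8

-8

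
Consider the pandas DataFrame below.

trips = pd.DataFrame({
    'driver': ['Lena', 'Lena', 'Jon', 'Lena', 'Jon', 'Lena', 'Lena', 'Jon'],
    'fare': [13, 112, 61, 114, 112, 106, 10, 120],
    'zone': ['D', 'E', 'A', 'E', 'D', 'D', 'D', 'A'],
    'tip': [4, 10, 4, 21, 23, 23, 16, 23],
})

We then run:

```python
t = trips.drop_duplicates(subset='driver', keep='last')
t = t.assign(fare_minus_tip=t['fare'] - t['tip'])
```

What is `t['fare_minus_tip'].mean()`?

45.5

drop duplicate driver (keep=last):
  driver  fare zone  tip
6   Lena    10    D   16
7    Jon   120    A   23
add column fare_minus_tip = t['fare'] - t['tip']:
  driver  fare zone  tip  fare_minus_tip
6   Lena    10    D   16              -6
7    Jon   120    A   23              97
The mean of column 'fare_minus_tip' is 45.5.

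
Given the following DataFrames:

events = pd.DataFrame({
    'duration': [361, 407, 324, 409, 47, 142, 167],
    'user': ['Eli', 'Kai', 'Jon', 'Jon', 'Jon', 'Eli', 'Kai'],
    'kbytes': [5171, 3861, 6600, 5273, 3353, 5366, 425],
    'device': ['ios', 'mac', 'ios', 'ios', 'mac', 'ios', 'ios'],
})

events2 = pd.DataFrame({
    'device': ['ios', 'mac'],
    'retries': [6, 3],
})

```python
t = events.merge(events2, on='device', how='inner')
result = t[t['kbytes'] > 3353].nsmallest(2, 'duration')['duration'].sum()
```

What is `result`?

merge on 'device' (how='inner') → 7 rows:
   duration user  kbytes device  retries
0       361  Eli    5171    ios        6
1       407  Kai    3861    mac        3
2       324  Jon    6600    ios        6
3       409  Jon    5273    ios        6
4        47  Jon    3353    mac        3
5       142  Eli    5366    ios        6
6       167  Kai     425    ios        6
filter rows where kbytes > 3353:
   duration user  kbytes device  retries
0       361  Eli    5171    ios        6
1       407  Kai    3861    mac        3
2       324  Jon    6600    ios        6
3       409  Jon    5273    ios        6
5       142  Eli    5366    ios        6
take 2 rows with smallest duration:
   duration user  kbytes device  retries
5       142  Eli    5366    ios        6
2       324  Jon    6600    ios        6
Hence 466.

466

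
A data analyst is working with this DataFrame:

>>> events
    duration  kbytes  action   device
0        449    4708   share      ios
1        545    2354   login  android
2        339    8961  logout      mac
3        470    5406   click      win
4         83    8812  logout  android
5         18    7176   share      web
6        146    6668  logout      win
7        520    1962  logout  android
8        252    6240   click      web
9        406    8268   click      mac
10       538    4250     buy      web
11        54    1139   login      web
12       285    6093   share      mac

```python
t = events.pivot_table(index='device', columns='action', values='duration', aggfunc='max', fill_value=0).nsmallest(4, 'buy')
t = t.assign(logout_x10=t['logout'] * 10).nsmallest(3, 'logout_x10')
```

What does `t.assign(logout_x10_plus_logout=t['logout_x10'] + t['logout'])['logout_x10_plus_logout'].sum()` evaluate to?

pivot: rows=device, cols=action, max(duration):
action   buy  click  login  logout  share
device                                   
android    0      0    545     520      0
ios        0      0      0       0    449
mac        0    406      0     339    285
web      538    252     54       0     18
win        0    470      0     146      0
take 4 rows with smallest buy:
action   buy  click  login  logout  share
device                                   
android    0      0    545     520      0
ios        0      0      0       0    449
mac        0    406      0     339    285
win        0    470      0     146      0
add column logout_x10 = t['logout'] * 10:
action   buy  click  login  logout  share  logout_x10
device                                               
android    0      0    545     520      0        5200
ios        0      0      0       0    449           0
mac        0    406      0     339    285        3390
win        0    470      0     146      0        1460
take 3 rows with smallest logout_x10:
action  buy  click  login  logout  share  logout_x10
device                                              
ios       0      0      0       0    449           0
win       0    470      0     146      0        1460
mac       0    406      0     339    285        3390
add column logout_x10_plus_logout = t['logout_x10'] + t['logout']:
action  buy  click  login  logout  share  logout_x10  logout_x10_plus_logout
device                                                                      
ios       0      0      0       0    449           0                       0
win       0    470      0     146      0        1460                    1606
mac       0    406      0     339    285        3390                    3729

5335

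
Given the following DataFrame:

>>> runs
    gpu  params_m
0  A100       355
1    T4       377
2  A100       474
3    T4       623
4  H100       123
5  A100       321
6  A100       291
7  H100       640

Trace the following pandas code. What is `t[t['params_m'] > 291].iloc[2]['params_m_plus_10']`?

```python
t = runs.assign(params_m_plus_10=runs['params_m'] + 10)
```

484

add column params_m_plus_10 = runs['params_m'] + 10:
    gpu  params_m  params_m_plus_10
0  A100       355               365
1    T4       377               387
2  A100       474               484
3    T4       623               633
4  H100       123               133
5  A100       321               331
6  A100       291               301
7  H100       640               650
filter rows where params_m > 291:
    gpu  params_m  params_m_plus_10
0  A100       355               365
1    T4       377               387
2  A100       474               484
3    T4       623               633
5  A100       321               331
7  H100       640               650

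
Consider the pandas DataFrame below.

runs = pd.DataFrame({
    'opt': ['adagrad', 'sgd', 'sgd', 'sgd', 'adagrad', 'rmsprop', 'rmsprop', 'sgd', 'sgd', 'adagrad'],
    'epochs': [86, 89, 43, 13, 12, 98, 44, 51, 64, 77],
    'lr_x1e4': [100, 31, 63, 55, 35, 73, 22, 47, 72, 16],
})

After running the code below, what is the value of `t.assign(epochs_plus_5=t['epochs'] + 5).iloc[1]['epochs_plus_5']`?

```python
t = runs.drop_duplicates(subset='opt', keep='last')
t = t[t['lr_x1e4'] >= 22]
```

drop duplicate opt (keep=last):
       opt  epochs  lr_x1e4
6  rmsprop      44       22
8      sgd      64       72
9  adagrad      77       16
filter rows where lr_x1e4 >= 22:
       opt  epochs  lr_x1e4
6  rmsprop      44       22
8      sgd      64       72
add column epochs_plus_5 = t['epochs'] + 5:
       opt  epochs  lr_x1e4  epochs_plus_5
6  rmsprop      44       22             49
8      sgd      64       72             69

69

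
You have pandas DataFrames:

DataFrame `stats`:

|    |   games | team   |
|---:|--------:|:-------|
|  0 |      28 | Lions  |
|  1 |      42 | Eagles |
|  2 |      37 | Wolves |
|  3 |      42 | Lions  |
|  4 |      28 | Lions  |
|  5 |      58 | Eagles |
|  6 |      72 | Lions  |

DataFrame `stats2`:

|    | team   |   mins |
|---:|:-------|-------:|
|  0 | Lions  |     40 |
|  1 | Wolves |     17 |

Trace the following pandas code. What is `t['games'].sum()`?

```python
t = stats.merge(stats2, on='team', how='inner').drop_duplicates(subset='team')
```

merge on 'team' (how='inner') → 5 rows:
   games    team  mins
0     28   Lions    40
1     37  Wolves    17
2     42   Lions    40
3     28   Lions    40
4     72   Lions    40
drop duplicate team (keep=first):
   games    team  mins
0     28   Lions    40
1     37  Wolves    17
Hence 65.

65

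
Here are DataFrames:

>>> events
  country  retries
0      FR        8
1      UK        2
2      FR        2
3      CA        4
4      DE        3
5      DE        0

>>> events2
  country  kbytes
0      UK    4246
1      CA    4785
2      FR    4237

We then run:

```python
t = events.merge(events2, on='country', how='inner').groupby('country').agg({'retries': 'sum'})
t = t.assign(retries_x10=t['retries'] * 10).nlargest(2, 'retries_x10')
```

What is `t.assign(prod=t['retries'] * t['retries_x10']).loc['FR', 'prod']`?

1000

merge on 'country' (how='inner') → 4 rows:
  country  retries  kbytes
0      FR        8    4237
1      UK        2    4246
2      FR        2    4237
3      CA        4    4785
group by country, sum of retries:
         retries
country         
CA             4
FR            10
UK             2
add column retries_x10 = t['retries'] * 10:
         retries  retries_x10
country                      
CA             4           40
FR            10          100
UK             2           20
take 2 rows with largest retries_x10:
         retries  retries_x10
country                      
FR            10          100
CA             4           40
add column prod = t['retries'] * t['retries_x10']:
         retries  retries_x10  prod
country                            
FR            10          100  1000
CA             4           40   160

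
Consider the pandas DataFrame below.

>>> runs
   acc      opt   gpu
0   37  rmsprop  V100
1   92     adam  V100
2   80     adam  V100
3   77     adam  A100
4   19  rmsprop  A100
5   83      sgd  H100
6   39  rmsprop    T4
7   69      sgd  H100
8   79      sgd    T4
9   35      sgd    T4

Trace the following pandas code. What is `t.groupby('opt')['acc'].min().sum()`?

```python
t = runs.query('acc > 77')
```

filter rows where acc > 77:
   acc   opt   gpu
1   92  adam  V100
2   80  adam  V100
5   83   sgd  H100
8   79   sgd    T4
group by opt, min of acc:
opt
adam    80
sgd     79
Name: acc, dtype: int64
Reading off the sum of the resulting series, we get 159.

159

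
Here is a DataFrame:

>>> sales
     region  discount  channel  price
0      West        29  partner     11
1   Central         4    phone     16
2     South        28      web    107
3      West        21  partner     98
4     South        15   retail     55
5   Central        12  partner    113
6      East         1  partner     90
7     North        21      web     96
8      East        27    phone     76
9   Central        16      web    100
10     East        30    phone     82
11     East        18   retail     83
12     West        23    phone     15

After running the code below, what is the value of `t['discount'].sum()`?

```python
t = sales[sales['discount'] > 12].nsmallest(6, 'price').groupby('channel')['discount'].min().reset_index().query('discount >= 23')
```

52

filter rows where discount > 12:
     region  discount  channel  price
0      West        29  partner     11
2     South        28      web    107
3      West        21  partner     98
4     South        15   retail     55
7     North        21      web     96
8      East        27    phone     76
9   Central        16      web    100
10     East        30    phone     82
11     East        18   retail     83
12     West        23    phone     15
take 6 rows with smallest price:
   region  discount  channel  price
0    West        29  partner     11
12   West        23    phone     15
4   South        15   retail     55
8    East        27    phone     76
10   East        30    phone     82
11   East        18   retail     83
group by channel, min of discount:
channel
partner    29
phone      23
retail     15
Name: discount, dtype: int64
reset_index():
   channel  discount
0  partner        29
1    phone        23
2   retail        15
filter rows where discount >= 23:
   channel  discount
0  partner        29
1    phone        23
sum of column 'discount' → 52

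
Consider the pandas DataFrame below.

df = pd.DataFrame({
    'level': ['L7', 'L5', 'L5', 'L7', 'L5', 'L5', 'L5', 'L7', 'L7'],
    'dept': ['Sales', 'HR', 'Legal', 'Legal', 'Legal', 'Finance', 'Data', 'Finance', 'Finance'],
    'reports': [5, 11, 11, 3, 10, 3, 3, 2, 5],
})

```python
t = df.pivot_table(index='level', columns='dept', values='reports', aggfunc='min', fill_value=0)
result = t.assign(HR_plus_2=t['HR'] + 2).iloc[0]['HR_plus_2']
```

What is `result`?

pivot: rows=level, cols=dept, min(reports):
dept   Data  Finance  HR  Legal  Sales
level                                 
L5        3        3  11     10      0
L7        0        2   0      3      5
add column HR_plus_2 = t['HR'] + 2:
dept   Data  Finance  HR  Legal  Sales  HR_plus_2
level                                            
L5        3        3  11     10      0         13
L7        0        2   0      3      5          2

13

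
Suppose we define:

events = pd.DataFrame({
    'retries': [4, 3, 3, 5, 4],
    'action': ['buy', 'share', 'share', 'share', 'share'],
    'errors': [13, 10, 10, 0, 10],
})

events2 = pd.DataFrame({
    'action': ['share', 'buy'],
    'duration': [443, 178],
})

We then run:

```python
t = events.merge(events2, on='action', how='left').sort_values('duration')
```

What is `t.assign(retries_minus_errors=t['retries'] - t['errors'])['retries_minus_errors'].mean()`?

merge on 'action' (how='left') → 5 rows:
   retries action  errors  duration
0        4    buy      13       178
1        3  share      10       443
2        3  share      10       443
3        5  share       0       443
4        4  share      10       443
sort by duration:
   retries action  errors  duration
0        4    buy      13       178
1        3  share      10       443
2        3  share      10       443
3        5  share       0       443
4        4  share      10       443
add column retries_minus_errors = t['retries'] - t['errors']:
   retries action  errors  duration  retries_minus_errors
0        4    buy      13       178                    -9
1        3  share      10       443                    -7
2        3  share      10       443                    -7
3        5  share       0       443                     5
4        4  share      10       443                    -6
The mean of column 'retries_minus_errors' is -4.8.

-4.8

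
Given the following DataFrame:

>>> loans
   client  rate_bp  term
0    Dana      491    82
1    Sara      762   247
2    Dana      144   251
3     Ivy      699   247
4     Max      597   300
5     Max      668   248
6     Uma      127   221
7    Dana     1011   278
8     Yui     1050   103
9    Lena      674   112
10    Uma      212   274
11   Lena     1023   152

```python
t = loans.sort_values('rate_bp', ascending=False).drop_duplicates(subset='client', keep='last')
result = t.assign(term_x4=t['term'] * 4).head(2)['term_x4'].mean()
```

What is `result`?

sort by rate_bp descending:
   client  rate_bp  term
8     Yui     1050   103
11   Lena     1023   152
7    Dana     1011   278
1    Sara      762   247
3     Ivy      699   247
9    Lena      674   112
5     Max      668   248
4     Max      597   300
0    Dana      491    82
10    Uma      212   274
2    Dana      144   251
6     Uma      127   221
drop duplicate client (keep=last):
  client  rate_bp  term
8    Yui     1050   103
1   Sara      762   247
3    Ivy      699   247
9   Lena      674   112
4    Max      597   300
2   Dana      144   251
6    Uma      127   221
add column term_x4 = t['term'] * 4:
  client  rate_bp  term  term_x4
8    Yui     1050   103      412
1   Sara      762   247      988
3    Ivy      699   247      988
9   Lena      674   112      448
4    Max      597   300     1200
2   Dana      144   251     1004
6    Uma      127   221      884
take first 2 rows:
  client  rate_bp  term  term_x4
8    Yui     1050   103      412
1   Sara      762   247      988

700.0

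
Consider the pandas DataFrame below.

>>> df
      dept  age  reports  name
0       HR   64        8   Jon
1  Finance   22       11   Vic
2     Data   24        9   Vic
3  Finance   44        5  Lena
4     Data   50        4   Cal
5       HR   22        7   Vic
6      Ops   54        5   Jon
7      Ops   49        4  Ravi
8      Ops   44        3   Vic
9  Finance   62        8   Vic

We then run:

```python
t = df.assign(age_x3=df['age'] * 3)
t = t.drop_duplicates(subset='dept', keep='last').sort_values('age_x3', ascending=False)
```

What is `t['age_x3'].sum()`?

add column age_x3 = df['age'] * 3:
      dept  age  reports  name  age_x3
0       HR   64        8   Jon     192
1  Finance   22       11   Vic      66
2     Data   24        9   Vic      72
3  Finance   44        5  Lena     132
4     Data   50        4   Cal     150
5       HR   22        7   Vic      66
6      Ops   54        5   Jon     162
7      Ops   49        4  Ravi     147
8      Ops   44        3   Vic     132
9  Finance   62        8   Vic     186
drop duplicate dept (keep=last):
      dept  age  reports name  age_x3
4     Data   50        4  Cal     150
5       HR   22        7  Vic      66
8      Ops   44        3  Vic     132
9  Finance   62        8  Vic     186
sort by age_x3 descending:
      dept  age  reports name  age_x3
9  Finance   62        8  Vic     186
4     Data   50        4  Cal     150
8      Ops   44        3  Vic     132
5       HR   22        7  Vic      66

534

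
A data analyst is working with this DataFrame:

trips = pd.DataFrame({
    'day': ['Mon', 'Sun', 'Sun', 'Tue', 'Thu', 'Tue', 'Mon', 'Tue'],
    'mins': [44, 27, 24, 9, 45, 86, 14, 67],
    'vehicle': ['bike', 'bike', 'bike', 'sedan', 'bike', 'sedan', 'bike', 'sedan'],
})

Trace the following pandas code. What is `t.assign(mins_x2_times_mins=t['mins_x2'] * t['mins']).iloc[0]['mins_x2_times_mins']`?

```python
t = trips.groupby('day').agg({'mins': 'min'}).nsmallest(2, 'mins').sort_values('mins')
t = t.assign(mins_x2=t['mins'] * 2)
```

162

group by day, min of mins:
     mins
day      
Mon    14
Sun    24
Thu    45
Tue     9
take 2 rows with smallest mins:
     mins
day      
Tue     9
Mon    14
sort by mins:
     mins
day      
Tue     9
Mon    14
add column mins_x2 = t['mins'] * 2:
     mins  mins_x2
day               
Tue     9       18
Mon    14       28
add column mins_x2_times_mins = t['mins_x2'] * t['mins']:
     mins  mins_x2  mins_x2_times_mins
day                                   
Tue     9       18                 162
Mon    14       28                 392
value at position 0, column 'mins_x2_times_mins' → 162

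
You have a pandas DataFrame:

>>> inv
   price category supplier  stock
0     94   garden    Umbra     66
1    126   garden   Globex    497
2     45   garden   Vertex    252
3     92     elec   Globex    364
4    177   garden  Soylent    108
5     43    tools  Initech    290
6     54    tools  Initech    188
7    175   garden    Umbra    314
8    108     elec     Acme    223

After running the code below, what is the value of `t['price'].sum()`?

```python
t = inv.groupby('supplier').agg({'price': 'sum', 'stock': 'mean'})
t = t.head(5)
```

869

group by supplier: sum(price), mean(stock):
          price  stock
supplier              
Acme        108  223.0
Globex      218  430.5
Initech      97  239.0
Soylent     177  108.0
Umbra       269  190.0
Vertex       45  252.0
take first 5 rows:
          price  stock
supplier              
Acme        108  223.0
Globex      218  430.5
Initech      97  239.0
Soylent     177  108.0
Umbra       269  190.0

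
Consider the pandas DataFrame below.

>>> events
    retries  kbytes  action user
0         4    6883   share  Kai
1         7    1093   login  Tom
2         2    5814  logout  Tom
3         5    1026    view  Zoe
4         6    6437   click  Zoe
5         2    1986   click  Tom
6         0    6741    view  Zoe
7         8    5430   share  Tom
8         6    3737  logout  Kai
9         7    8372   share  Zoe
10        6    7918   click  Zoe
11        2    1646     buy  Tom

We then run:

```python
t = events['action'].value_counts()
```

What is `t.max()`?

value_counts of action:
action
share     3
click     3
logout    2
view      2
login     1
buy       1
Name: count, dtype: int64

3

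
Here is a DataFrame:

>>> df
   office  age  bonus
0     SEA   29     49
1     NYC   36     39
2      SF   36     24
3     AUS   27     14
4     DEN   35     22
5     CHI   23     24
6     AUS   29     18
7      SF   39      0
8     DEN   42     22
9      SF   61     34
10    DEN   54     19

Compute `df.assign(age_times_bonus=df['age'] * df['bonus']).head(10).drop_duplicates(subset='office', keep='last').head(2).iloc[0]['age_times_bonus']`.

add column age_times_bonus = df['age'] * df['bonus']:
   office  age  bonus  age_times_bonus
0     SEA   29     49             1421
1     NYC   36     39             1404
2      SF   36     24              864
3     AUS   27     14              378
4     DEN   35     22              770
5     CHI   23     24              552
6     AUS   29     18              522
7      SF   39      0                0
8     DEN   42     22              924
9      SF   61     34             2074
10    DEN   54     19             1026
take first 10 rows:
  office  age  bonus  age_times_bonus
0    SEA   29     49             1421
1    NYC   36     39             1404
2     SF   36     24              864
3    AUS   27     14              378
4    DEN   35     22              770
5    CHI   23     24              552
6    AUS   29     18              522
7     SF   39      0                0
8    DEN   42     22              924
9     SF   61     34             2074
drop duplicate office (keep=last):
  office  age  bonus  age_times_bonus
0    SEA   29     49             1421
1    NYC   36     39             1404
5    CHI   23     24              552
6    AUS   29     18              522
8    DEN   42     22              924
9     SF   61     34             2074
take first 2 rows:
  office  age  bonus  age_times_bonus
0    SEA   29     49             1421
1    NYC   36     39             1404
Then the value at position 0, column 'age_times_bonus': 1421

1421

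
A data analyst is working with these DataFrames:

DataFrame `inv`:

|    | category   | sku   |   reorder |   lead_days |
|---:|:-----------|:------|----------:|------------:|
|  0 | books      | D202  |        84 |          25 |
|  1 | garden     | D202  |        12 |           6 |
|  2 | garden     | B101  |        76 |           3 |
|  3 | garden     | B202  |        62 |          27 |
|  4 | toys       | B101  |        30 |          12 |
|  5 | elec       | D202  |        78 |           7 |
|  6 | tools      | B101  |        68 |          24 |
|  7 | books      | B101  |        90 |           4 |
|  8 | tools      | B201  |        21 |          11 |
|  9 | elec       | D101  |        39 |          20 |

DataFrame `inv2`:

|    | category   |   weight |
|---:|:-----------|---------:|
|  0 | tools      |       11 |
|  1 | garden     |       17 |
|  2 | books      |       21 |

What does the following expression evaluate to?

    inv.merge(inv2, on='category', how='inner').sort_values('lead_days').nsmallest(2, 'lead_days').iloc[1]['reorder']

90

merge on 'category' (how='inner') → 7 rows:
  category   sku  reorder  lead_days  weight
0    books  D202       84         25      21
1   garden  D202       12          6      17
2   garden  B101       76          3      17
3   garden  B202       62         27      17
4    tools  B101       68         24      11
5    books  B101       90          4      21
6    tools  B201       21         11      11
sort by lead_days:
  category   sku  reorder  lead_days  weight
2   garden  B101       76          3      17
5    books  B101       90          4      21
1   garden  D202       12          6      17
6    tools  B201       21         11      11
4    tools  B101       68         24      11
0    books  D202       84         25      21
3   garden  B202       62         27      17
take 2 rows with smallest lead_days:
  category   sku  reorder  lead_days  weight
2   garden  B101       76          3      17
5    books  B101       90          4      21
So iloc[1]['reorder'] = 90.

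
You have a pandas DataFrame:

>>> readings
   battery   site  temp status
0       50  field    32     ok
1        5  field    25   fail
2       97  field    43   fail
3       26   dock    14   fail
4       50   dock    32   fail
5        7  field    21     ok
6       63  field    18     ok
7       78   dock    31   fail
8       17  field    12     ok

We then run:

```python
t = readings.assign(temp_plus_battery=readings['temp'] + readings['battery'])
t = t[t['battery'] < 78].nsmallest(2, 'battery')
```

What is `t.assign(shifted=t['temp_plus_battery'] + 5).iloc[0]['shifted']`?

35

add column temp_plus_battery = readings['temp'] + readings['battery']:
   battery   site  temp status  temp_plus_battery
0       50  field    32     ok                 82
1        5  field    25   fail                 30
2       97  field    43   fail                140
3       26   dock    14   fail                 40
4       50   dock    32   fail                 82
5        7  field    21     ok                 28
6       63  field    18     ok                 81
7       78   dock    31   fail                109
8       17  field    12     ok                 29
filter rows where battery < 78:
   battery   site  temp status  temp_plus_battery
0       50  field    32     ok                 82
1        5  field    25   fail                 30
3       26   dock    14   fail                 40
4       50   dock    32   fail                 82
5        7  field    21     ok                 28
6       63  field    18     ok                 81
8       17  field    12     ok                 29
take 2 rows with smallest battery:
   battery   site  temp status  temp_plus_battery
1        5  field    25   fail                 30
5        7  field    21     ok                 28
add column shifted = t['temp_plus_battery'] + 5:
   battery   site  temp status  temp_plus_battery  shifted
1        5  field    25   fail                 30       35
5        7  field    21     ok                 28       33
So iloc[0]['shifted'] = 35.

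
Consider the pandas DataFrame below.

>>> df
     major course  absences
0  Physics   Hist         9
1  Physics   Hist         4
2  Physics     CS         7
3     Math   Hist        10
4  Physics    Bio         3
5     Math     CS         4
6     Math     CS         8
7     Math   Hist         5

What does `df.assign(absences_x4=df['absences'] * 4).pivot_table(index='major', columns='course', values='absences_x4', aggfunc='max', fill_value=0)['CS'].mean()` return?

add column absences_x4 = df['absences'] * 4:
     major course  absences  absences_x4
0  Physics   Hist         9           36
1  Physics   Hist         4           16
2  Physics     CS         7           28
3     Math   Hist        10           40
4  Physics    Bio         3           12
5     Math     CS         4           16
6     Math     CS         8           32
7     Math   Hist         5           20
pivot: rows=major, cols=course, max(absences_x4):
course   Bio  CS  Hist
major                 
Math       0  32    40
Physics   12  28    36
So mean() = 30.0.

30.0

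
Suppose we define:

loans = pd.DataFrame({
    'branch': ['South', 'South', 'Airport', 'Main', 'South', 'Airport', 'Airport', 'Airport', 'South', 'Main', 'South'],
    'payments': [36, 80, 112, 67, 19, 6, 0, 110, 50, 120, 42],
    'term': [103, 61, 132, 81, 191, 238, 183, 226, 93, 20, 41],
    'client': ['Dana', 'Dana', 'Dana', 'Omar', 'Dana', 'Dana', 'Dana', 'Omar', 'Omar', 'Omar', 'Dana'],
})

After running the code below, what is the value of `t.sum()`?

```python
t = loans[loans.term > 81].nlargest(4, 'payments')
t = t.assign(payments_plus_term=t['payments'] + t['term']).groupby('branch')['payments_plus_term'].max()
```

filter rows where term > 81:
    branch  payments  term client
0    South        36   103   Dana
2  Airport       112   132   Dana
4    South        19   191   Dana
5  Airport         6   238   Dana
6  Airport         0   183   Dana
7  Airport       110   226   Omar
8    South        50    93   Omar
take 4 rows with largest payments:
    branch  payments  term client
2  Airport       112   132   Dana
7  Airport       110   226   Omar
8    South        50    93   Omar
0    South        36   103   Dana
add column payments_plus_term = t['payments'] + t['term']:
    branch  payments  term client  payments_plus_term
2  Airport       112   132   Dana                 244
7  Airport       110   226   Omar                 336
8    South        50    93   Omar                 143
0    South        36   103   Dana                 139
group by branch, max of payments_plus_term:
branch
Airport    336
South      143
Name: payments_plus_term, dtype: int64
Reading off the sum of the resulting series, we get 479.

479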